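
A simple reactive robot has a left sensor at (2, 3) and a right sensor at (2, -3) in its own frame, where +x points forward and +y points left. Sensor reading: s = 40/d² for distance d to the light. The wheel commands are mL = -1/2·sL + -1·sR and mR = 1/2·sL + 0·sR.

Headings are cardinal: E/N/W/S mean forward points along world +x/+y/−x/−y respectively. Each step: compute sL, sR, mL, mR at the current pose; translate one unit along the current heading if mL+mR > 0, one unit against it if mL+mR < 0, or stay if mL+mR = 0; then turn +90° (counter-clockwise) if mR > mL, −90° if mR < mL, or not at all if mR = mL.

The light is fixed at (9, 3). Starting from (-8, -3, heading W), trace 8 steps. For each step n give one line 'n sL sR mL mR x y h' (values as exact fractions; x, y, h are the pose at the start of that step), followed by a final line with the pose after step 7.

n=0: pose=(-8,-3,W); sL=20/221, sR=4/37; mL=-1254/8177, mR=10/221; mL+mR=-4/37 → advance -1; mR−mL=1624/8177 → turn +1·90°
n=1: pose=(-7,-3,S); sL=40/233, sR=8/85; mL=-3564/19805, mR=20/233; mL+mR=-8/85 → advance -1; mR−mL=5264/19805 → turn +1·90°
n=2: pose=(-7,-2,E); sL=1/5, sR=2/13; mL=-33/130, mR=1/10; mL+mR=-2/13 → advance -1; mR−mL=23/65 → turn +1·90°
n=3: pose=(-8,-2,N); sL=40/409, sR=8/41; mL=-4092/16769, mR=20/409; mL+mR=-8/41 → advance -1; mR−mL=4912/16769 → turn +1·90°
n=4: pose=(-8,-3,W); sL=20/221, sR=4/37; mL=-1254/8177, mR=10/221; mL+mR=-4/37 → advance -1; mR−mL=1624/8177 → turn +1·90°
n=5: pose=(-7,-3,S); sL=40/233, sR=8/85; mL=-3564/19805, mR=20/233; mL+mR=-8/85 → advance -1; mR−mL=5264/19805 → turn +1·90°
n=6: pose=(-7,-2,E); sL=1/5, sR=2/13; mL=-33/130, mR=1/10; mL+mR=-2/13 → advance -1; mR−mL=23/65 → turn +1·90°
n=7: pose=(-8,-2,N); sL=40/409, sR=8/41; mL=-4092/16769, mR=20/409; mL+mR=-8/41 → advance -1; mR−mL=4912/16769 → turn +1·90°

0 20/221 4/37 -1254/8177 10/221 -8 -3 W
1 40/233 8/85 -3564/19805 20/233 -7 -3 S
2 1/5 2/13 -33/130 1/10 -7 -2 E
3 40/409 8/41 -4092/16769 20/409 -8 -2 N
4 20/221 4/37 -1254/8177 10/221 -8 -3 W
5 40/233 8/85 -3564/19805 20/233 -7 -3 S
6 1/5 2/13 -33/130 1/10 -7 -2 E
7 40/409 8/41 -4092/16769 20/409 -8 -2 N
final -8 -3 W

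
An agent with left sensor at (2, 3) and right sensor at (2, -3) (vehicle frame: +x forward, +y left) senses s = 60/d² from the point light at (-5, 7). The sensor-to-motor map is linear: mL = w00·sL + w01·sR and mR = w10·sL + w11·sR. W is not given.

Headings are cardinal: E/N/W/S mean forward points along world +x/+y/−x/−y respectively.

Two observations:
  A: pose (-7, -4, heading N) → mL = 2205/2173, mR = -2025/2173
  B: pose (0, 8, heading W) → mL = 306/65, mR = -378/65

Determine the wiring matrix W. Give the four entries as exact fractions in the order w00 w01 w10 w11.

obs A: pose=(-7,-4,N) → sL=30/53, sR=30/41, mL=2205/2173, mR=-2025/2173
obs B: pose=(0,8,W) → sL=60/13, sR=12/5, mL=306/65, mR=-378/65
sensor matrix S = [[30/53, 30/41], [60/13, 12/5]]; det S = -57024/28249
solve [mL_A; mL_B] = S·[w00; w01] and [mR_A; mR_B] = S·[w10; w11]:
  w00 = 1/2, w01 = 1, w10 = -1, w11 = -1/2

1/2 1 -1 -1/2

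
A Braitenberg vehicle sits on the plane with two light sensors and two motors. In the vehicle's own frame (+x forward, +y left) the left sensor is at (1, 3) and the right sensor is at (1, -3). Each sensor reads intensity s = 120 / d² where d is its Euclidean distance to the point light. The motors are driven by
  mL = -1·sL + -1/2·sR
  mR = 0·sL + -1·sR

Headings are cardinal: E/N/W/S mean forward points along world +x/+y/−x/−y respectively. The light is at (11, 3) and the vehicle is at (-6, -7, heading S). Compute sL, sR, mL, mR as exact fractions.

120/317 120/521 -81540/165157 -120/521

left sensor world pos  = (-3, -8); dL² = 317
right sensor world pos = (-9, -8); dR² = 521
sL = 120/317 = 120/317
sR = 120/521 = 120/521
mL = -1·sL + -1/2·sR = -81540/165157
mR = 0·sL + -1·sR = -120/521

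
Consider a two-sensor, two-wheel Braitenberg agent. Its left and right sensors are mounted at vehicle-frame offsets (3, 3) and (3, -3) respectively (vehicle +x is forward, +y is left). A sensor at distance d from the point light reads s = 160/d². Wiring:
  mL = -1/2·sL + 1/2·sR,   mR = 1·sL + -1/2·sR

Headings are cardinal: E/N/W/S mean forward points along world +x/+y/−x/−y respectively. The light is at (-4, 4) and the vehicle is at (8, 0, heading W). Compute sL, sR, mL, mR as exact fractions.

16/13 80/41 192/533 136/533

left sensor world pos  = (5, -3); dL² = 130
right sensor world pos = (5, 3); dR² = 82
sL = 160/130 = 16/13
sR = 160/82 = 80/41
mL = -1/2·sL + 1/2·sR = 192/533
mR = 1·sL + -1/2·sR = 136/533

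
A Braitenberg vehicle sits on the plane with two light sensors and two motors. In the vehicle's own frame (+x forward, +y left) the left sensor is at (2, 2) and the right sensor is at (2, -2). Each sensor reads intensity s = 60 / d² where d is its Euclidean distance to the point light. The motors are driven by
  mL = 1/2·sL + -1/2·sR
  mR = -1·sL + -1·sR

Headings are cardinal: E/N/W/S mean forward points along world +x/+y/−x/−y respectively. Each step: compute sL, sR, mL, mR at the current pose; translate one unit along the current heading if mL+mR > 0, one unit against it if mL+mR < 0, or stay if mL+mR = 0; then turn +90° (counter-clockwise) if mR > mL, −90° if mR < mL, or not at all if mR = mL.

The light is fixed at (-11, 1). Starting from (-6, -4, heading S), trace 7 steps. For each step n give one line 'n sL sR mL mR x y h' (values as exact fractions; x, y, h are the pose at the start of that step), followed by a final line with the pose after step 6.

n=0: pose=(-6,-4,S); sL=30/49, sR=30/29; mL=-300/1421, mR=-2340/1421; mL+mR=-2640/1421 → advance -1; mR−mL=-2040/1421 → turn -1·90°
n=1: pose=(-6,-3,W); sL=4/3, sR=60/13; mL=-64/39, mR=-232/39; mL+mR=-296/39 → advance -1; mR−mL=-56/13 → turn -1·90°
n=2: pose=(-5,-3,N); sL=3, sR=15/17; mL=18/17, mR=-66/17; mL+mR=-48/17 → advance -1; mR−mL=-84/17 → turn -1·90°
n=3: pose=(-5,-4,E); sL=60/73, sR=60/113; mL=1200/8249, mR=-11160/8249; mL+mR=-9960/8249 → advance -1; mR−mL=-12360/8249 → turn -1·90°
n=4: pose=(-6,-4,S); sL=30/49, sR=30/29; mL=-300/1421, mR=-2340/1421; mL+mR=-2640/1421 → advance -1; mR−mL=-2040/1421 → turn -1·90°
n=5: pose=(-6,-3,W); sL=4/3, sR=60/13; mL=-64/39, mR=-232/39; mL+mR=-296/39 → advance -1; mR−mL=-56/13 → turn -1·90°
n=6: pose=(-5,-3,N); sL=3, sR=15/17; mL=18/17, mR=-66/17; mL+mR=-48/17 → advance -1; mR−mL=-84/17 → turn -1·90°

0 30/49 30/29 -300/1421 -2340/1421 -6 -4 S
1 4/3 60/13 -64/39 -232/39 -6 -3 W
2 3 15/17 18/17 -66/17 -5 -3 N
3 60/73 60/113 1200/8249 -11160/8249 -5 -4 E
4 30/49 30/29 -300/1421 -2340/1421 -6 -4 S
5 4/3 60/13 -64/39 -232/39 -6 -3 W
6 3 15/17 18/17 -66/17 -5 -3 N
final -5 -4 E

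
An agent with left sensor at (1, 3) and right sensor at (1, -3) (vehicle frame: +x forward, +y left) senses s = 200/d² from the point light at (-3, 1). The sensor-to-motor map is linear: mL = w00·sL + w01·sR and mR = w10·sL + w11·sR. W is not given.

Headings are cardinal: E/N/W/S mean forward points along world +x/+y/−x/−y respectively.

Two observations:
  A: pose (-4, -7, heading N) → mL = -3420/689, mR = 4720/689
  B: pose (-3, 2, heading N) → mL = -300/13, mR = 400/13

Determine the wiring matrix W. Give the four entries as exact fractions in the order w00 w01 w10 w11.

-1 -1/2 1 1

obs A: pose=(-4,-7,N) → sL=40/13, sR=200/53, mL=-3420/689, mR=4720/689
obs B: pose=(-3,2,N) → sL=200/13, sR=200/13, mL=-300/13, mR=400/13
sensor matrix S = [[40/13, 200/53], [200/13, 200/13]]; det S = -96000/8957
solve [mL_A; mL_B] = S·[w00; w01] and [mR_A; mR_B] = S·[w10; w11]:
  w00 = -1, w01 = -1/2, w10 = 1, w11 = 1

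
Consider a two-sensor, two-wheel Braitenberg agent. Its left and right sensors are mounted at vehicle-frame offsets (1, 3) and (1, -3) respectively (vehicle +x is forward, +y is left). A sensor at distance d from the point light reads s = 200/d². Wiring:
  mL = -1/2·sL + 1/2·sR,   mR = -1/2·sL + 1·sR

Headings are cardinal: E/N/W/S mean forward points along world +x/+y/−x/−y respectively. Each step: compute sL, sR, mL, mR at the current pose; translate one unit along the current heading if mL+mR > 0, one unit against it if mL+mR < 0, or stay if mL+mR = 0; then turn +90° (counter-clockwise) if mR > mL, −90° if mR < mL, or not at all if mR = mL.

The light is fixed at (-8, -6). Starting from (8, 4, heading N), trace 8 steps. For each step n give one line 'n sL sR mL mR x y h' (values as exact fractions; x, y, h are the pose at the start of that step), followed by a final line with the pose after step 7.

n=0: pose=(8,4,N); sL=20/29, sR=100/241; mL=-960/6989, mR=490/6989; mL+mR=-470/6989 → advance -1; mR−mL=50/241 → turn +1·90°
n=1: pose=(8,3,W); sL=200/261, sR=200/369; mL=-400/3567, mR=1700/10701; mL+mR=500/10701 → advance +1; mR−mL=100/369 → turn +1·90°
n=2: pose=(7,3,S); sL=50/97, sR=25/26; mL=1125/5044, mR=1775/2522; mL+mR=4675/5044 → advance +1; mR−mL=25/52 → turn +1·90°
n=3: pose=(7,2,E); sL=200/377, sR=200/281; mL=9600/105937, mR=47300/105937; mL+mR=56900/105937 → advance +1; mR−mL=100/281 → turn +1·90°
n=4: pose=(8,2,N); sL=4/5, sR=100/221; mL=-192/1105, mR=58/1105; mL+mR=-134/1105 → advance -1; mR−mL=50/221 → turn +1·90°
n=5: pose=(8,1,W); sL=200/241, sR=8/13; mL=-336/3133, mR=628/3133; mL+mR=292/3133 → advance +1; mR−mL=4/13 → turn +1·90°
n=6: pose=(7,1,S); sL=5/9, sR=10/9; mL=5/18, mR=5/6; mL+mR=10/9 → advance +1; mR−mL=5/9 → turn +1·90°
n=7: pose=(7,0,E); sL=200/337, sR=40/53; mL=1440/17861, mR=8180/17861; mL+mR=9620/17861 → advance +1; mR−mL=20/53 → turn +1·90°

0 20/29 100/241 -960/6989 490/6989 8 4 N
1 200/261 200/369 -400/3567 1700/10701 8 3 W
2 50/97 25/26 1125/5044 1775/2522 7 3 S
3 200/377 200/281 9600/105937 47300/105937 7 2 E
4 4/5 100/221 -192/1105 58/1105 8 2 N
5 200/241 8/13 -336/3133 628/3133 8 1 W
6 5/9 10/9 5/18 5/6 7 1 S
7 200/337 40/53 1440/17861 8180/17861 7 0 E
final 8 0 N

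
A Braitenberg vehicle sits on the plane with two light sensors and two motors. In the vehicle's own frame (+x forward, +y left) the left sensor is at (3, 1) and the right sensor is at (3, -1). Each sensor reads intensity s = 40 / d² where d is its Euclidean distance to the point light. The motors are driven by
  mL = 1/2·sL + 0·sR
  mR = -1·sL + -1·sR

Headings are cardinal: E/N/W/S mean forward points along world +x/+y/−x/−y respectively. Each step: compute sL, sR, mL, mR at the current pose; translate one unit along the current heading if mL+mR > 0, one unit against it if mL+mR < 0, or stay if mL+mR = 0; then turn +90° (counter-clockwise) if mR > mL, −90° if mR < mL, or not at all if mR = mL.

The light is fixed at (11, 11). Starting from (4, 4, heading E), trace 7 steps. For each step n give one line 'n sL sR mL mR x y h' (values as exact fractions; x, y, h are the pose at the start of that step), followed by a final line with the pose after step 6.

n=0: pose=(4,4,E); sL=10/13, sR=1/2; mL=5/13, mR=-33/26; mL+mR=-23/26 → advance -1; mR−mL=-43/26 → turn -1·90°
n=1: pose=(3,4,S); sL=40/149, sR=40/181; mL=20/149, mR=-13200/26969; mL+mR=-9580/26969 → advance -1; mR−mL=-16820/26969 → turn -1·90°
n=2: pose=(3,5,W); sL=4/17, sR=20/73; mL=2/17, mR=-632/1241; mL+mR=-486/1241 → advance -1; mR−mL=-778/1241 → turn -1·90°
n=3: pose=(4,5,N); sL=40/73, sR=8/9; mL=20/73, mR=-944/657; mL+mR=-764/657 → advance -1; mR−mL=-1124/657 → turn -1·90°
n=4: pose=(4,4,E); sL=10/13, sR=1/2; mL=5/13, mR=-33/26; mL+mR=-23/26 → advance -1; mR−mL=-43/26 → turn -1·90°
n=5: pose=(3,4,S); sL=40/149, sR=40/181; mL=20/149, mR=-13200/26969; mL+mR=-9580/26969 → advance -1; mR−mL=-16820/26969 → turn -1·90°
n=6: pose=(3,5,W); sL=4/17, sR=20/73; mL=2/17, mR=-632/1241; mL+mR=-486/1241 → advance -1; mR−mL=-778/1241 → turn -1·90°

0 10/13 1/2 5/13 -33/26 4 4 E
1 40/149 40/181 20/149 -13200/26969 3 4 S
2 4/17 20/73 2/17 -632/1241 3 5 W
3 40/73 8/9 20/73 -944/657 4 5 N
4 10/13 1/2 5/13 -33/26 4 4 E
5 40/149 40/181 20/149 -13200/26969 3 4 S
6 4/17 20/73 2/17 -632/1241 3 5 W
final 4 5 N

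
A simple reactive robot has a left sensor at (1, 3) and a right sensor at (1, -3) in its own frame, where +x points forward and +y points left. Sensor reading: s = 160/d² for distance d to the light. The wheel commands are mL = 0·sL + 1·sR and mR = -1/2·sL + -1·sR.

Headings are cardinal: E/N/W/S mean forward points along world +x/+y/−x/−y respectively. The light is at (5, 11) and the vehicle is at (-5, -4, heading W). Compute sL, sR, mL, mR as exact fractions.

left sensor world pos  = (-6, -7); dL² = 445
right sensor world pos = (-6, -1); dR² = 265
sL = 160/445 = 32/89
sR = 160/265 = 32/53
mL = 0·sL + 1·sR = 32/53
mR = -1/2·sL + -1·sR = -3696/4717

32/89 32/53 32/53 -3696/4717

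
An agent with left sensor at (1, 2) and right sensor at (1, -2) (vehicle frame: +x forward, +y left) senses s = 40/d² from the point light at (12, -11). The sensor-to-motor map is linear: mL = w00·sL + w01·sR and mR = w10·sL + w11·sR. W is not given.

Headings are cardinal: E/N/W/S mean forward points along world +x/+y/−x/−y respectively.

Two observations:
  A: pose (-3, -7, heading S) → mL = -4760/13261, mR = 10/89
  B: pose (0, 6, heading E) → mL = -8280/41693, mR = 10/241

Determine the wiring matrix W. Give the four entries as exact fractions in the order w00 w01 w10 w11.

-1 -1 1/2 0

obs A: pose=(-3,-7,S) → sL=20/89, sR=20/149, mL=-4760/13261, mR=10/89
obs B: pose=(0,6,E) → sL=20/241, sR=20/173, mL=-8280/41693, mR=10/241
sensor matrix S = [[20/89, 20/149], [20/241, 20/173]]; det S = 8204800/552890873
solve [mL_A; mL_B] = S·[w00; w01] and [mR_A; mR_B] = S·[w10; w11]:
  w00 = -1, w01 = -1, w10 = 1/2, w11 = 0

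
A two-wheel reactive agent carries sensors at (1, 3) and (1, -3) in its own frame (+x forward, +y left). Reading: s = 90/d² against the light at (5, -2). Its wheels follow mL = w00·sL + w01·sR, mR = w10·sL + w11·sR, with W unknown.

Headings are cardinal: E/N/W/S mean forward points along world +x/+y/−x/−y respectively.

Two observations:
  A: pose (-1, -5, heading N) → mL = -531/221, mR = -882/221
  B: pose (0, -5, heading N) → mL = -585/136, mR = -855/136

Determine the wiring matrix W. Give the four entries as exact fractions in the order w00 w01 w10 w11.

1 -1/2 -1/2 -1/2

obs A: pose=(-1,-5,N) → sL=18/17, sR=90/13, mL=-531/221, mR=-882/221
obs B: pose=(0,-5,N) → sL=45/34, sR=45/4, mL=-585/136, mR=-855/136
sensor matrix S = [[18/17, 90/13], [45/34, 45/4]]; det S = 1215/442
solve [mL_A; mL_B] = S·[w00; w01] and [mR_A; mR_B] = S·[w10; w11]:
  w00 = 1, w01 = -1/2, w10 = -1/2, w11 = -1/2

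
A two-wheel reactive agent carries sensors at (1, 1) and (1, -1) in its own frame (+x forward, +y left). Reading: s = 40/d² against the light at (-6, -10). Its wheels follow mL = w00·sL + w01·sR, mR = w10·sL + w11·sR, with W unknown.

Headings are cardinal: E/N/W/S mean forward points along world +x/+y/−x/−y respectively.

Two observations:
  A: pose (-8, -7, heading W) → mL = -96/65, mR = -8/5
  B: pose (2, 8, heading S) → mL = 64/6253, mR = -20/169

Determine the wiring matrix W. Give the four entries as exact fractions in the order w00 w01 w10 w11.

obs A: pose=(-8,-7,W) → sL=40/13, sR=8/5, mL=-96/65, mR=-8/5
obs B: pose=(2,8,S) → sL=4/37, sR=20/169, mL=64/6253, mR=-20/169
sensor matrix S = [[40/13, 8/5], [4/37, 20/169]]; det S = 77696/406445
solve [mL_A; mL_B] = S·[w00; w01] and [mR_A; mR_B] = S·[w10; w11]:
  w00 = -1, w01 = 1, w10 = 0, w11 = -1

-1 1 0 -1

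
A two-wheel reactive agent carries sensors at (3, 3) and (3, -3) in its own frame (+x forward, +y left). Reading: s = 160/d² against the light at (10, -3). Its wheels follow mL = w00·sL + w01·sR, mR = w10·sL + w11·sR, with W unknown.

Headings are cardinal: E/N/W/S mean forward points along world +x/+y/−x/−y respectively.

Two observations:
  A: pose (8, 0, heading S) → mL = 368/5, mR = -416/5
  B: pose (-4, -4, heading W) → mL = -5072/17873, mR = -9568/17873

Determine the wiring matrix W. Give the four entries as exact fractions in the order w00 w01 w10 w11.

1/2 -1 -1/2 -1/2

obs A: pose=(8,0,S) → sL=160, sR=32/5, mL=368/5, mR=-416/5
obs B: pose=(-4,-4,W) → sL=32/61, sR=160/293, mL=-5072/17873, mR=-9568/17873
sensor matrix S = [[160, 32/5], [32/61, 160/293]]; det S = 7507968/89365
solve [mL_A; mL_B] = S·[w00; w01] and [mR_A; mR_B] = S·[w10; w11]:
  w00 = 1/2, w01 = -1, w10 = -1/2, w11 = -1/2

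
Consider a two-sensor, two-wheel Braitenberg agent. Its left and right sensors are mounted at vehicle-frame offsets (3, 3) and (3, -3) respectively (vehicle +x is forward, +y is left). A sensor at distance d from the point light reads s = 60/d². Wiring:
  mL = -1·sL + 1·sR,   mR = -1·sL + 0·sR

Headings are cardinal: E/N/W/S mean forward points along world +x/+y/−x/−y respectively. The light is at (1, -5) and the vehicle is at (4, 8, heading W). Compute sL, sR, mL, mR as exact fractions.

3/5 15/64 -117/320 -3/5

left sensor world pos  = (1, 5); dL² = 100
right sensor world pos = (1, 11); dR² = 256
sL = 60/100 = 3/5
sR = 60/256 = 15/64
mL = -1·sL + 1·sR = -117/320
mR = -1·sL + 0·sR = -3/5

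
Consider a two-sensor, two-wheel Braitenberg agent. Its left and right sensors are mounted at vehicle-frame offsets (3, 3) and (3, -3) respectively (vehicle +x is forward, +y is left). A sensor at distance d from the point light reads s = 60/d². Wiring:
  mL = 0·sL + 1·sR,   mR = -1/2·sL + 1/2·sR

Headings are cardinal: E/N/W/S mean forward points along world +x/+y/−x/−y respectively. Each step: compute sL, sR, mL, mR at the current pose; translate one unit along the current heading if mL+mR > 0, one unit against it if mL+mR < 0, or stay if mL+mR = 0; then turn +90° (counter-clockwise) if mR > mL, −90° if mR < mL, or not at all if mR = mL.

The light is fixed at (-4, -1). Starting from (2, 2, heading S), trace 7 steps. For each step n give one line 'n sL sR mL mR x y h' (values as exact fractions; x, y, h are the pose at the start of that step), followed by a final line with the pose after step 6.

0 20/27 20/3 20/3 80/27 2 2 S
1 6 30/17 30/17 -36/17 2 1 W
2 60/41 12/25 12/25 -504/1025 3 1 N
3 15/29 15/26 15/26 45/1508 3 0 E
4 12/25 60/29 60/29 576/725 4 0 S
5 30/17 30/17 30/17 0 4 -1 W
6 12/5 60/109 60/109 -504/545 3 -1 N
final 3 -2 E

n=0: pose=(2,2,S); sL=20/27, sR=20/3; mL=20/3, mR=80/27; mL+mR=260/27 → advance +1; mR−mL=-100/27 → turn -1·90°
n=1: pose=(2,1,W); sL=6, sR=30/17; mL=30/17, mR=-36/17; mL+mR=-6/17 → advance -1; mR−mL=-66/17 → turn -1·90°
n=2: pose=(3,1,N); sL=60/41, sR=12/25; mL=12/25, mR=-504/1025; mL+mR=-12/1025 → advance -1; mR−mL=-996/1025 → turn -1·90°
n=3: pose=(3,0,E); sL=15/29, sR=15/26; mL=15/26, mR=45/1508; mL+mR=915/1508 → advance +1; mR−mL=-825/1508 → turn -1·90°
n=4: pose=(4,0,S); sL=12/25, sR=60/29; mL=60/29, mR=576/725; mL+mR=2076/725 → advance +1; mR−mL=-924/725 → turn -1·90°
n=5: pose=(4,-1,W); sL=30/17, sR=30/17; mL=30/17, mR=0; mL+mR=30/17 → advance +1; mR−mL=-30/17 → turn -1·90°
n=6: pose=(3,-1,N); sL=12/5, sR=60/109; mL=60/109, mR=-504/545; mL+mR=-204/545 → advance -1; mR−mL=-804/545 → turn -1·90°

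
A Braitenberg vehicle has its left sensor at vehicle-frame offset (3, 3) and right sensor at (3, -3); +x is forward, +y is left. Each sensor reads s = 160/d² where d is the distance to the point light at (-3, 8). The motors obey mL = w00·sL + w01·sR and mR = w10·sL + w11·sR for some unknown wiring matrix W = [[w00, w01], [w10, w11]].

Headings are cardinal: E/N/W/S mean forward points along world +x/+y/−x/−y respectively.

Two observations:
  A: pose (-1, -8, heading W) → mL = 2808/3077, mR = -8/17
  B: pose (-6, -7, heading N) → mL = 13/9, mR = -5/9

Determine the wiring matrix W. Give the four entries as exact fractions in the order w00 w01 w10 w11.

obs A: pose=(-1,-8,W) → sL=80/181, sR=16/17, mL=2808/3077, mR=-8/17
obs B: pose=(-6,-7,N) → sL=8/9, sR=10/9, mL=13/9, mR=-5/9
sensor matrix S = [[80/181, 16/17], [8/9, 10/9]]; det S = -9568/27693
solve [mL_A; mL_B] = S·[w00; w01] and [mR_A; mR_B] = S·[w10; w11]:
  w00 = 1, w01 = 1/2, w10 = 0, w11 = -1/2

1 1/2 0 -1/2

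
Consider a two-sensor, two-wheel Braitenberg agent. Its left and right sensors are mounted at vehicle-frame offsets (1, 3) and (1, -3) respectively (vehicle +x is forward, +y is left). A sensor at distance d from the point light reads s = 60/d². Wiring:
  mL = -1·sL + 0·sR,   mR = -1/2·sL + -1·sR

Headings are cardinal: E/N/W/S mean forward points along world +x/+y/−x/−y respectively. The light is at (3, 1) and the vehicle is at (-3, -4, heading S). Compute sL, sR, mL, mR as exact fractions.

4/3 20/39 -4/3 -46/39

left sensor world pos  = (0, -5); dL² = 45
right sensor world pos = (-6, -5); dR² = 117
sL = 60/45 = 4/3
sR = 60/117 = 20/39
mL = -1·sL + 0·sR = -4/3
mR = -1/2·sL + -1·sR = -46/39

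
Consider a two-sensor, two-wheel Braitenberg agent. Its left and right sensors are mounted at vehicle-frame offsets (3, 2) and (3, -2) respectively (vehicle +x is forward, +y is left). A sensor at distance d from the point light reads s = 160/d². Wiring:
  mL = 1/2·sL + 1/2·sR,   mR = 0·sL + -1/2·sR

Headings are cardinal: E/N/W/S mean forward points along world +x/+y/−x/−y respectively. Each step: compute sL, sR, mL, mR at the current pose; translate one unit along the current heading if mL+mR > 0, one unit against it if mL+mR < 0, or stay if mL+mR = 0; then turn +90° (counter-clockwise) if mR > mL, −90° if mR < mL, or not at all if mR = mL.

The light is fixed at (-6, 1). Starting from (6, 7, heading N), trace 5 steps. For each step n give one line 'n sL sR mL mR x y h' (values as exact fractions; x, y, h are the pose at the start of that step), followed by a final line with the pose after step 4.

n=0: pose=(6,7,N); sL=160/181, sR=160/277; mL=36640/50137, mR=-80/277; mL+mR=80/181 → advance +1; mR−mL=-51120/50137 → turn -1·90°
n=1: pose=(6,8,E); sL=80/153, sR=16/25; mL=2224/3825, mR=-8/25; mL+mR=40/153 → advance +1; mR−mL=-3448/3825 → turn -1·90°
n=2: pose=(7,8,S); sL=160/241, sR=160/137; mL=30240/33017, mR=-80/137; mL+mR=80/241 → advance +1; mR−mL=-49520/33017 → turn -1·90°
n=3: pose=(7,7,W); sL=40/29, sR=40/41; mL=1400/1189, mR=-20/41; mL+mR=20/29 → advance +1; mR−mL=-1980/1189 → turn -1·90°
n=4: pose=(6,7,N); sL=160/181, sR=160/277; mL=36640/50137, mR=-80/277; mL+mR=80/181 → advance +1; mR−mL=-51120/50137 → turn -1·90°

0 160/181 160/277 36640/50137 -80/277 6 7 N
1 80/153 16/25 2224/3825 -8/25 6 8 E
2 160/241 160/137 30240/33017 -80/137 7 8 S
3 40/29 40/41 1400/1189 -20/41 7 7 W
4 160/181 160/277 36640/50137 -80/277 6 7 N
final 6 8 E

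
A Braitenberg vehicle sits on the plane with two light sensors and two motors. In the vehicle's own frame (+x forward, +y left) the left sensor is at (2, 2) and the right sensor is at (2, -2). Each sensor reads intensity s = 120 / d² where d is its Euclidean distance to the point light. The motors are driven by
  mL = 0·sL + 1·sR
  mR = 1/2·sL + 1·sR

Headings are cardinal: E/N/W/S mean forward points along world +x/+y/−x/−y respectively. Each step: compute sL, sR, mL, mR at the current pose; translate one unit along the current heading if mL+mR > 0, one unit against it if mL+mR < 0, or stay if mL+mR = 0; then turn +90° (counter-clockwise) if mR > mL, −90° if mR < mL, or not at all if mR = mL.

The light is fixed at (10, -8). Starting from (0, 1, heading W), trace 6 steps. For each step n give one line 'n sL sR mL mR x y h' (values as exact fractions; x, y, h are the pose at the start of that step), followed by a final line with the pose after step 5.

n=0: pose=(0,1,W); sL=120/193, sR=24/53; mL=24/53, mR=7812/10229; mL+mR=12444/10229 → advance +1; mR−mL=60/193 → turn +1·90°
n=1: pose=(-1,1,S); sL=12/13, sR=60/109; mL=60/109, mR=1434/1417; mL+mR=2214/1417 → advance +1; mR−mL=6/13 → turn +1·90°
n=2: pose=(-1,0,E); sL=120/181, sR=40/39; mL=40/39, mR=9580/7059; mL+mR=16820/7059 → advance +1; mR−mL=60/181 → turn +1·90°
n=3: pose=(0,0,N); sL=30/61, sR=30/41; mL=30/41, mR=2445/2501; mL+mR=4275/2501 → advance +1; mR−mL=15/61 → turn +1·90°
n=4: pose=(0,1,W); sL=120/193, sR=24/53; mL=24/53, mR=7812/10229; mL+mR=12444/10229 → advance +1; mR−mL=60/193 → turn +1·90°
n=5: pose=(-1,1,S); sL=12/13, sR=60/109; mL=60/109, mR=1434/1417; mL+mR=2214/1417 → advance +1; mR−mL=6/13 → turn +1·90°

0 120/193 24/53 24/53 7812/10229 0 1 W
1 12/13 60/109 60/109 1434/1417 -1 1 S
2 120/181 40/39 40/39 9580/7059 -1 0 E
3 30/61 30/41 30/41 2445/2501 0 0 N
4 120/193 24/53 24/53 7812/10229 0 1 W
5 12/13 60/109 60/109 1434/1417 -1 1 S
final -1 0 E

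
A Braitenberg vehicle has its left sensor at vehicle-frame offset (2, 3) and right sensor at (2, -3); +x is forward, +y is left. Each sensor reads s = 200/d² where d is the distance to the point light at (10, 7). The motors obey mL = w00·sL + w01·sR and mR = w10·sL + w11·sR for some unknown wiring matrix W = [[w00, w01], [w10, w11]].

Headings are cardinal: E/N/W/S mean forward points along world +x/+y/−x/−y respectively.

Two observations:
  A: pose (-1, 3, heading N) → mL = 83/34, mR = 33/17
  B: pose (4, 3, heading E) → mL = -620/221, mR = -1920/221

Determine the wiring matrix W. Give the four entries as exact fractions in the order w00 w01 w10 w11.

obs A: pose=(-1,3,N) → sL=1, sR=50/17, mL=83/34, mR=33/17
obs B: pose=(4,3,E) → sL=200/17, sR=40/13, mL=-620/221, mR=-1920/221
sensor matrix S = [[1, 50/17], [200/17, 40/13]]; det S = -118440/3757
solve [mL_A; mL_B] = S·[w00; w01] and [mR_A; mR_B] = S·[w10; w11]:
  w00 = -1/2, w01 = 1, w10 = -1, w11 = 1

-1/2 1 -1 1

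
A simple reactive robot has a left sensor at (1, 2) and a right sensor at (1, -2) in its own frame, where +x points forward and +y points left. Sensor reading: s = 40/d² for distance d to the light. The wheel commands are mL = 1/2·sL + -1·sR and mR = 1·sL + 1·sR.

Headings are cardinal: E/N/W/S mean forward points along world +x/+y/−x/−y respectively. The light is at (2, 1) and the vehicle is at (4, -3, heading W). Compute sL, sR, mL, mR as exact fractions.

40/37 8 -276/37 336/37

left sensor world pos  = (3, -5); dL² = 37
right sensor world pos = (3, -1); dR² = 5
sL = 40/37 = 40/37
sR = 40/5 = 8
mL = 1/2·sL + -1·sR = -276/37
mR = 1·sL + 1·sR = 336/37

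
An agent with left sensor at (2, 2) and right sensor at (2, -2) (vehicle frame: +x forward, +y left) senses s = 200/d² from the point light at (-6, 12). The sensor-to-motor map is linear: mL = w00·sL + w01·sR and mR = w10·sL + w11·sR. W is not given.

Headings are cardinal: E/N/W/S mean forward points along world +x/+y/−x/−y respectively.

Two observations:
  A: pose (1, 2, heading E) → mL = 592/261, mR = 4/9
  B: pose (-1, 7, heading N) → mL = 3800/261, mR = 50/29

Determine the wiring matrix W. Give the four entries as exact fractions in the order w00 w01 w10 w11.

obs A: pose=(1,2,E) → sL=40/29, sR=8/9, mL=592/261, mR=4/9
obs B: pose=(-1,7,N) → sL=100/9, sR=100/29, mL=3800/261, mR=50/29
sensor matrix S = [[40/29, 8/9], [100/9, 100/29]]; det S = -348800/68121
solve [mL_A; mL_B] = S·[w00; w01] and [mR_A; mR_B] = S·[w10; w11]:
  w00 = 1, w01 = 1, w10 = 0, w11 = 1/2

1 1 0 1/2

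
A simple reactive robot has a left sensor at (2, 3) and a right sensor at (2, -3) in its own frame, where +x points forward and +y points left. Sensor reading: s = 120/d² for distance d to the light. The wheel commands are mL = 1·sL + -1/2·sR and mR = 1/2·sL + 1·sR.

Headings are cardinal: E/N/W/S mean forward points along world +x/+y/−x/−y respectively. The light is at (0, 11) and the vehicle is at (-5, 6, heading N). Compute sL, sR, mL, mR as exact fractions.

left sensor world pos  = (-8, 8); dL² = 73
right sensor world pos = (-2, 8); dR² = 13
sL = 120/73 = 120/73
sR = 120/13 = 120/13
mL = 1·sL + -1/2·sR = -2820/949
mR = 1/2·sL + 1·sR = 9540/949

120/73 120/13 -2820/949 9540/949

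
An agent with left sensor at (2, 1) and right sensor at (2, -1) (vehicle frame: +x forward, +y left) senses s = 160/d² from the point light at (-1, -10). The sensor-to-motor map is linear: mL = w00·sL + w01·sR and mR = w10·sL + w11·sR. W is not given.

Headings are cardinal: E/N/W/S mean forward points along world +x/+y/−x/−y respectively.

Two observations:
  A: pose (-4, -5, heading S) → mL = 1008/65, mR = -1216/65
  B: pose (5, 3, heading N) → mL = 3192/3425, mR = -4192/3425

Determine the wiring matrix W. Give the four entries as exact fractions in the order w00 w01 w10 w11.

1 1/2 -1 -1

obs A: pose=(-4,-5,S) → sL=160/13, sR=32/5, mL=1008/65, mR=-1216/65
obs B: pose=(5,3,N) → sL=16/25, sR=80/137, mL=3192/3425, mR=-4192/3425
sensor matrix S = [[160/13, 32/5], [16/25, 80/137]]; det S = 688128/222625
solve [mL_A; mL_B] = S·[w00; w01] and [mR_A; mR_B] = S·[w10; w11]:
  w00 = 1, w01 = 1/2, w10 = -1, w11 = -1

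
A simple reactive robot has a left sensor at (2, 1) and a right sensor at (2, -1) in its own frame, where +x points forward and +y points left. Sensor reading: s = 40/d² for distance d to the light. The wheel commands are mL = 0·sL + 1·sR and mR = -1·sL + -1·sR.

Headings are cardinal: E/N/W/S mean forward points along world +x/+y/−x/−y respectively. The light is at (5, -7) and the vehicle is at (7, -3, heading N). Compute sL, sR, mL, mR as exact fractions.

40/37 8/9 8/9 -656/333

left sensor world pos  = (6, -1); dL² = 37
right sensor world pos = (8, -1); dR² = 45
sL = 40/37 = 40/37
sR = 40/45 = 8/9
mL = 0·sL + 1·sR = 8/9
mR = -1·sL + -1·sR = -656/333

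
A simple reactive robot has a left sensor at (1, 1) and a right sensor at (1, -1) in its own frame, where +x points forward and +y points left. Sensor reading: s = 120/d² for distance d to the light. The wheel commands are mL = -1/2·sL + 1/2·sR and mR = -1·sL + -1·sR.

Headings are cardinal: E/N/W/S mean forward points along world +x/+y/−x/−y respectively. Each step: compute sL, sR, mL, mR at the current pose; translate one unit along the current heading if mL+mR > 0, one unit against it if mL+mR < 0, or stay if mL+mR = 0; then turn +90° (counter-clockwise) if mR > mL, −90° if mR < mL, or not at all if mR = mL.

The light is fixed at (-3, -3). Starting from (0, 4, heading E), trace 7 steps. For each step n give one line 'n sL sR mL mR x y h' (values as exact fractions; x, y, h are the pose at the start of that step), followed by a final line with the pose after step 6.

0 3/2 30/13 21/52 -99/26 0 4 E
1 8/3 120/37 32/111 -656/111 -1 4 S
2 12/5 60/41 -96/205 -792/205 -1 5 W
3 24/17 120/97 -144/1649 -4368/1649 0 5 N
4 3/2 30/13 21/52 -99/26 0 4 E
5 8/3 120/37 32/111 -656/111 -1 4 S
6 12/5 60/41 -96/205 -792/205 -1 5 W
final 0 5 N

n=0: pose=(0,4,E); sL=3/2, sR=30/13; mL=21/52, mR=-99/26; mL+mR=-177/52 → advance -1; mR−mL=-219/52 → turn -1·90°
n=1: pose=(-1,4,S); sL=8/3, sR=120/37; mL=32/111, mR=-656/111; mL+mR=-208/37 → advance -1; mR−mL=-688/111 → turn -1·90°
n=2: pose=(-1,5,W); sL=12/5, sR=60/41; mL=-96/205, mR=-792/205; mL+mR=-888/205 → advance -1; mR−mL=-696/205 → turn -1·90°
n=3: pose=(0,5,N); sL=24/17, sR=120/97; mL=-144/1649, mR=-4368/1649; mL+mR=-4512/1649 → advance -1; mR−mL=-4224/1649 → turn -1·90°
n=4: pose=(0,4,E); sL=3/2, sR=30/13; mL=21/52, mR=-99/26; mL+mR=-177/52 → advance -1; mR−mL=-219/52 → turn -1·90°
n=5: pose=(-1,4,S); sL=8/3, sR=120/37; mL=32/111, mR=-656/111; mL+mR=-208/37 → advance -1; mR−mL=-688/111 → turn -1·90°
n=6: pose=(-1,5,W); sL=12/5, sR=60/41; mL=-96/205, mR=-792/205; mL+mR=-888/205 → advance -1; mR−mL=-696/205 → turn -1·90°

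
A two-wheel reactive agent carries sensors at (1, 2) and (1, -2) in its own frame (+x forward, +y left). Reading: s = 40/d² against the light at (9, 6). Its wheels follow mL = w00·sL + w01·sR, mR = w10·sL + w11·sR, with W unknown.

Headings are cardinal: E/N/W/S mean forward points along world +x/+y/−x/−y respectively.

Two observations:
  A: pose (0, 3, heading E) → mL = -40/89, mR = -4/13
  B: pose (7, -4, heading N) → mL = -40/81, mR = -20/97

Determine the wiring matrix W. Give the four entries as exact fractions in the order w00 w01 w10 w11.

0 -1 -1/2 0

obs A: pose=(0,3,E) → sL=8/13, sR=40/89, mL=-40/89, mR=-4/13
obs B: pose=(7,-4,N) → sL=40/97, sR=40/81, mL=-40/81, mR=-20/97
sensor matrix S = [[8/13, 40/89], [40/97, 40/81]]; det S = 1077760/9090549
solve [mL_A; mL_B] = S·[w00; w01] and [mR_A; mR_B] = S·[w10; w11]:
  w00 = 0, w01 = -1, w10 = -1/2, w11 = 0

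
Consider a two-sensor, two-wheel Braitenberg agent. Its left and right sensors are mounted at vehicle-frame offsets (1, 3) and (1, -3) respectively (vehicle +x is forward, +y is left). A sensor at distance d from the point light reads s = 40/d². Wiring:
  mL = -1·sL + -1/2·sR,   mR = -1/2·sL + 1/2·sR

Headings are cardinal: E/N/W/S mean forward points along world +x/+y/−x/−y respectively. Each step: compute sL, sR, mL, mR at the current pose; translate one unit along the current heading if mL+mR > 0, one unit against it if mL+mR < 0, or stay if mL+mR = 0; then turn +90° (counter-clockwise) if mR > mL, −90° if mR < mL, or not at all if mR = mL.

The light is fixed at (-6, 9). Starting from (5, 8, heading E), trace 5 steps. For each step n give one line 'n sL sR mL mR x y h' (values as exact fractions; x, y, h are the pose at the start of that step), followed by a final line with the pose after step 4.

n=0: pose=(5,8,E); sL=10/37, sR=1/4; mL=-117/296, mR=-3/296; mL+mR=-15/37 → advance -1; mR−mL=57/148 → turn +1·90°
n=1: pose=(4,8,N); sL=40/49, sR=40/169; mL=-7740/8281, mR=-2400/8281; mL+mR=-60/49 → advance -1; mR−mL=5340/8281 → turn +1·90°
n=2: pose=(4,7,W); sL=20/53, sR=20/41; mL=-1350/2173, mR=120/2173; mL+mR=-30/53 → advance -1; mR−mL=1470/2173 → turn +1·90°
n=3: pose=(5,7,S); sL=8/41, sR=40/73; mL=-1404/2993, mR=528/2993; mL+mR=-12/41 → advance -1; mR−mL=1932/2993 → turn +1·90°
n=4: pose=(5,8,E); sL=10/37, sR=1/4; mL=-117/296, mR=-3/296; mL+mR=-15/37 → advance -1; mR−mL=57/148 → turn +1·90°

0 10/37 1/4 -117/296 -3/296 5 8 E
1 40/49 40/169 -7740/8281 -2400/8281 4 8 N
2 20/53 20/41 -1350/2173 120/2173 4 7 W
3 8/41 40/73 -1404/2993 528/2993 5 7 S
4 10/37 1/4 -117/296 -3/296 5 8 E
final 4 8 N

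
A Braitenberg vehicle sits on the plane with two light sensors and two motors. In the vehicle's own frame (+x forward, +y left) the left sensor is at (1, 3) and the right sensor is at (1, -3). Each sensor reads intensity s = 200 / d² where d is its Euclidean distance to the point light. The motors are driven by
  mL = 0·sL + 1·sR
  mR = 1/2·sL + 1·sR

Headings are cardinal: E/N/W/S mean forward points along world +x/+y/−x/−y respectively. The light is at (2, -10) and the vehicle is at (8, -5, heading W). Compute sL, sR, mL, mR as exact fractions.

left sensor world pos  = (7, -8); dL² = 29
right sensor world pos = (7, -2); dR² = 89
sL = 200/29 = 200/29
sR = 200/89 = 200/89
mL = 0·sL + 1·sR = 200/89
mR = 1/2·sL + 1·sR = 14700/2581

200/29 200/89 200/89 14700/2581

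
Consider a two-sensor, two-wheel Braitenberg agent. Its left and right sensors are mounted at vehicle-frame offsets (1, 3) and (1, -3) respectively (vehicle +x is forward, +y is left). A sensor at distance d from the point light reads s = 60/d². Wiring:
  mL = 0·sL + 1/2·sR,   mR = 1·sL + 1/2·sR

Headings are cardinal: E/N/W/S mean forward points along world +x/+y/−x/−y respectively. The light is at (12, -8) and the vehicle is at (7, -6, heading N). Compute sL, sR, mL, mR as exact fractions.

60/73 60/13 30/13 2970/949

left sensor world pos  = (4, -5); dL² = 73
right sensor world pos = (10, -5); dR² = 13
sL = 60/73 = 60/73
sR = 60/13 = 60/13
mL = 0·sL + 1/2·sR = 30/13
mR = 1·sL + 1/2·sR = 2970/949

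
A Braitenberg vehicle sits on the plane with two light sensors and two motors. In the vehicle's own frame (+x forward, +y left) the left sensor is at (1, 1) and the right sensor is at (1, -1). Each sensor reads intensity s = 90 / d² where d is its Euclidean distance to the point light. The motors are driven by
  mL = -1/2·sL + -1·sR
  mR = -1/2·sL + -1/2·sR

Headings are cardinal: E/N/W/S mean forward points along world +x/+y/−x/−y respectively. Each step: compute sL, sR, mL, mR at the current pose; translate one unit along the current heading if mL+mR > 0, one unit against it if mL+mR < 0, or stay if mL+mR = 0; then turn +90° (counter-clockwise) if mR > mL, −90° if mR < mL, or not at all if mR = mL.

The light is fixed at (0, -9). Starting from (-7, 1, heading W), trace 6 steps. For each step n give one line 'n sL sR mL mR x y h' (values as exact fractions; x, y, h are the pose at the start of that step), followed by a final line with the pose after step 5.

n=0: pose=(-7,1,W); sL=18/29, sR=18/37; mL=-855/1073, mR=-594/1073; mL+mR=-1449/1073 → advance -1; mR−mL=9/37 → turn +1·90°
n=1: pose=(-6,1,S); sL=45/53, sR=9/13; mL=-1539/1378, mR=-531/689; mL+mR=-2601/1378 → advance -1; mR−mL=9/26 → turn +1·90°
n=2: pose=(-6,2,E); sL=90/169, sR=18/25; mL=-4167/4225, mR=-2646/4225; mL+mR=-6813/4225 → advance -1; mR−mL=9/25 → turn +1·90°
n=3: pose=(-7,2,N); sL=45/104, sR=1/2; mL=-149/208, mR=-97/208; mL+mR=-123/104 → advance -1; mR−mL=1/4 → turn +1·90°
n=4: pose=(-7,1,W); sL=18/29, sR=18/37; mL=-855/1073, mR=-594/1073; mL+mR=-1449/1073 → advance -1; mR−mL=9/37 → turn +1·90°
n=5: pose=(-6,1,S); sL=45/53, sR=9/13; mL=-1539/1378, mR=-531/689; mL+mR=-2601/1378 → advance -1; mR−mL=9/26 → turn +1·90°

0 18/29 18/37 -855/1073 -594/1073 -7 1 W
1 45/53 9/13 -1539/1378 -531/689 -6 1 S
2 90/169 18/25 -4167/4225 -2646/4225 -6 2 E
3 45/104 1/2 -149/208 -97/208 -7 2 N
4 18/29 18/37 -855/1073 -594/1073 -7 1 W
5 45/53 9/13 -1539/1378 -531/689 -6 1 S
final -6 2 E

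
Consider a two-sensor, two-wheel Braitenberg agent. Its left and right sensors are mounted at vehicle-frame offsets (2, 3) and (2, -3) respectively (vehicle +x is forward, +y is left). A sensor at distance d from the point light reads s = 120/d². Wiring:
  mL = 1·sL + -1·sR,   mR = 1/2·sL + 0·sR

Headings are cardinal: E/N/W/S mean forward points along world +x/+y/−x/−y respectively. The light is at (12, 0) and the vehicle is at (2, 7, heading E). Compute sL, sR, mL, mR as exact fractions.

30/41 3/2 -63/82 15/41

left sensor world pos  = (4, 10); dL² = 164
right sensor world pos = (4, 4); dR² = 80
sL = 120/164 = 30/41
sR = 120/80 = 3/2
mL = 1·sL + -1·sR = -63/82
mR = 1/2·sL + 0·sR = 15/41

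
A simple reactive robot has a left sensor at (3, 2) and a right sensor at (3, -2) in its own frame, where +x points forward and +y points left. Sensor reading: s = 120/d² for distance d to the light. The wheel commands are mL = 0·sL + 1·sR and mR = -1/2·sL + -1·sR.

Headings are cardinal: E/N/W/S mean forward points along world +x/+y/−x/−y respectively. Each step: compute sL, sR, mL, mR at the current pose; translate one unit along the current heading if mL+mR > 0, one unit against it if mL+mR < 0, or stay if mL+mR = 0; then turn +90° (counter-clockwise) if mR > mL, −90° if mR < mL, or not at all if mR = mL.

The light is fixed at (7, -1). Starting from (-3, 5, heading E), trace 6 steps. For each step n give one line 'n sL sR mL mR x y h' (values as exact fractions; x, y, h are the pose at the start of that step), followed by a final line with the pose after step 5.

n=0: pose=(-3,5,E); sL=120/113, sR=24/13; mL=24/13, mR=-3492/1469; mL+mR=-60/113 → advance -1; mR−mL=-6204/1469 → turn -1·90°
n=1: pose=(-4,5,S); sL=4/3, sR=60/89; mL=60/89, mR=-358/267; mL+mR=-2/3 → advance -1; mR−mL=-538/267 → turn -1·90°
n=2: pose=(-4,6,W); sL=120/221, sR=120/277; mL=120/277, mR=-43140/61217; mL+mR=-60/221 → advance -1; mR−mL=-69660/61217 → turn -1·90°
n=3: pose=(-3,6,N); sL=30/61, sR=30/41; mL=30/41, mR=-2445/2501; mL+mR=-15/61 → advance -1; mR−mL=-4275/2501 → turn -1·90°
n=4: pose=(-3,5,E); sL=120/113, sR=24/13; mL=24/13, mR=-3492/1469; mL+mR=-60/113 → advance -1; mR−mL=-6204/1469 → turn -1·90°
n=5: pose=(-4,5,S); sL=4/3, sR=60/89; mL=60/89, mR=-358/267; mL+mR=-2/3 → advance -1; mR−mL=-538/267 → turn -1·90°

0 120/113 24/13 24/13 -3492/1469 -3 5 E
1 4/3 60/89 60/89 -358/267 -4 5 S
2 120/221 120/277 120/277 -43140/61217 -4 6 W
3 30/61 30/41 30/41 -2445/2501 -3 6 N
4 120/113 24/13 24/13 -3492/1469 -3 5 E
5 4/3 60/89 60/89 -358/267 -4 5 S
final -4 6 W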